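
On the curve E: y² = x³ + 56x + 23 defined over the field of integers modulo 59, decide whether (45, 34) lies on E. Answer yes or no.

y² = 34² ≡ 35; x³ + 56x + 23 = 93668 ≡ 35 (mod 59). 35 = 35.

yes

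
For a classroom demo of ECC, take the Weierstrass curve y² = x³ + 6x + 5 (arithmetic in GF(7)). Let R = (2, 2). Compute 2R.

tangent at (2, 2): λ = (3·2² + 6)/(2·2) ≡ 4/4. 4⁻¹ ≡ 2 (mod 7), so λ ≡ 4·2 ≡ 1.
  x = λ² - 2 - 2 = 1 - 4 ≡ 4; y = λ·(2 - 4) - 2 ≡ 3. → (4, 3)

(4, 3)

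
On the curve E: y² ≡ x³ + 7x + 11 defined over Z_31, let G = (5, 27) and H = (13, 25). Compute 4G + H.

(28, 5)

First 4G:
Double-and-add on 4 = (100)₂. Start with G = (5, 27) for the leading 1-bit.
double: tangent at (5, 27): λ = (3·5² + 7)/(2·27) ≡ 20/23. 23⁻¹ ≡ 27 (mod 31), so λ ≡ 20·27 ≡ 13.
  x = λ² - 5 - 5 = 169 - 10 ≡ 4; y = λ·(5 - 4) - 27 ≡ 17. → (4, 17)
double: tangent at (4, 17): λ = (3·4² + 7)/(2·17) ≡ 24/3. 3⁻¹ ≡ 21 (mod 31), so λ ≡ 24·21 ≡ 8.
  x = λ² - 4 - 4 = 64 - 8 ≡ 25; y = λ·(4 - 25) - 17 ≡ 1. → (25, 1)
4G = (25, 1).
Finally 4G + H:
(25, 1) + (13, 25). λ = (25 - 1)/(13 - 25) ≡ 24/19 mod 31. 19⁻¹ ≡ 18 (mod 31), so λ ≡ 29.
  x = λ² - 25 - 13 = 841 - 38 ≡ 28; y = λ·(25 - 28) - 1 ≡ 5. → (28, 5)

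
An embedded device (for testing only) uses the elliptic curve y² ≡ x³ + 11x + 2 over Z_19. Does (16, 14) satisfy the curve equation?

y² = 14² ≡ 6; x³ + 11x + 2 = 4274 ≡ 18 (mod 19). 6 ≠ 18.

no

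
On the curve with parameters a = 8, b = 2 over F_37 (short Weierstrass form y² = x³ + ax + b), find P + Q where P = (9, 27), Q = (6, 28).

(18, 13)

(9, 27) + (6, 28). λ = (28 - 27)/(6 - 9) ≡ 1/34 mod 37. 34⁻¹ ≡ 12 (mod 37), so λ ≡ 12.
  x = λ² - 9 - 6 = 144 - 15 ≡ 18; y = λ·(9 - 18) - 27 ≡ 13. → (18, 13)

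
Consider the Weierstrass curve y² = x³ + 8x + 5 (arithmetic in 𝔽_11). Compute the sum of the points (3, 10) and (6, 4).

(6, 7)

(3, 10) + (6, 4). λ = (4 - 10)/(6 - 3) ≡ 5/3 mod 11. 3⁻¹ ≡ 4 (mod 11) since 3·4 = 12 ≡ 1, so λ ≡ 9.
  x = λ² - 3 - 6 = 81 - 9 ≡ 6; y = λ·(3 - 6) - 10 ≡ 7. → (6, 7)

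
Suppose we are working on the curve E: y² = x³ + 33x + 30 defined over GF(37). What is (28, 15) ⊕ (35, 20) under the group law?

(10, 19)

(28, 15) + (35, 20). λ = (20 - 15)/(35 - 28) ≡ 5/7 mod 37. 7⁻¹ ≡ 16 (mod 37) since 7·16 = 112 ≡ 1, so λ ≡ 6.
  x = λ² - 28 - 35 = 36 - 63 ≡ 10; y = λ·(28 - 10) - 15 ≡ 19. → (10, 19)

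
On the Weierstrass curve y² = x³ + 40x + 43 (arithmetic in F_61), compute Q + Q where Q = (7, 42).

tangent at (7, 42): λ = (3·7² + 40)/(2·42) ≡ 4/23. 23⁻¹ ≡ 8 (mod 61) since 23·8 = 184 ≡ 1, so λ ≡ 4·8 ≡ 32.
  x = λ² - 7 - 7 = 1024 - 14 ≡ 34; y = λ·(7 - 34) - 42 ≡ 9. → (34, 9)

(34, 9)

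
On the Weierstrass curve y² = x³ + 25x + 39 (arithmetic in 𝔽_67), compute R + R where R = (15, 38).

tangent at (15, 38): λ = (3·15² + 25)/(2·38) ≡ 30/9. 9⁻¹ ≡ 15 (mod 67) since 9·15 = 135 ≡ 1, so λ ≡ 30·15 ≡ 48.
  x = λ² - 15 - 15 = 2304 - 30 ≡ 63; y = λ·(15 - 63) - 38 ≡ 3. → (63, 3)

(63, 3)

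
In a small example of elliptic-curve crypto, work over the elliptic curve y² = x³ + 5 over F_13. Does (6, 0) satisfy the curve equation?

y² = 0² ≡ 0; x³ + 0x + 5 = 221 ≡ 0 (mod 13). 0 = 0.

yes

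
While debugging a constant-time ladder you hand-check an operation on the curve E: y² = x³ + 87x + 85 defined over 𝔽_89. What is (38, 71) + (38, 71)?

tangent at (38, 71): λ = (3·38² + 87)/(2·71) ≡ 58/53. 53⁻¹ ≡ 42 (mod 89) since 53·42 = 2226 ≡ 1, so λ ≡ 58·42 ≡ 33.
  x = λ² - 38 - 38 = 1089 - 76 ≡ 34; y = λ·(38 - 34) - 71 ≡ 61. → (34, 61)

(34, 61)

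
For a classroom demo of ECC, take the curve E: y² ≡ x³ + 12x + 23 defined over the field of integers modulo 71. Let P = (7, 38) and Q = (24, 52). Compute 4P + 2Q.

(30, 30)

First 4P:
Repeated addition: build up to 4P.
2P: tangent at (7, 38): λ = (3·7² + 12)/(2·38) ≡ 17/5. 5⁻¹ ≡ 57 (mod 71), so λ ≡ 17·57 ≡ 46.
  x = λ² - 7 - 7 = 2116 - 14 ≡ 43; y = λ·(7 - 43) - 38 ≡ 10. → (43, 10)
3P: (43, 10) + (7, 38). λ = (38 - 10)/(7 - 43) ≡ 28/35 mod 71. 35⁻¹ ≡ 69 (mod 71) since 35·69 = 2415 ≡ 1, so λ ≡ 15.
  x = λ² - 43 - 7 = 225 - 50 ≡ 33; y = λ·(43 - 33) - 10 ≡ 69. → (33, 69)
4P: (33, 69) + (7, 38). λ = (38 - 69)/(7 - 33) ≡ 40/45 mod 71. 45⁻¹ ≡ 30 (mod 71) since 45·30 = 1350 ≡ 1, so λ ≡ 64.
  x = λ² - 33 - 7 = 4096 - 40 ≡ 9; y = λ·(33 - 9) - 69 ≡ 47. → (9, 47)
4P = (9, 47).
Next 2Q:
Repeated addition: build up to 2Q.
2Q: tangent at (24, 52): λ = (3·24² + 12)/(2·52) ≡ 36/33. 33⁻¹ ≡ 28 (mod 71), so λ ≡ 36·28 ≡ 14.
  x = λ² - 24 - 24 = 196 - 48 ≡ 6; y = λ·(24 - 6) - 52 ≡ 58. → (6, 58)
2Q = (6, 58).
Finally 4P + 2Q:
(9, 47) + (6, 58). λ = (58 - 47)/(6 - 9) ≡ 11/68 mod 71. 68⁻¹ ≡ 47 (mod 71) since 68·47 = 3196 ≡ 1, so λ ≡ 20.
  x = λ² - 9 - 6 = 400 - 15 ≡ 30; y = λ·(9 - 30) - 47 ≡ 30. → (30, 30)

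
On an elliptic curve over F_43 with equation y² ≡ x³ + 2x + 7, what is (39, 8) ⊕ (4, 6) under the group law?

(35, 34)

(39, 8) + (4, 6). λ = (6 - 8)/(4 - 39) ≡ 41/8 mod 43. 8⁻¹ ≡ 27 (mod 43), so λ ≡ 32.
  x = λ² - 39 - 4 = 1024 - 43 ≡ 35; y = λ·(39 - 35) - 8 ≡ 34. → (35, 34)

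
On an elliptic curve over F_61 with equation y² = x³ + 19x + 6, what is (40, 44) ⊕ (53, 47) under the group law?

(24, 16)

(40, 44) + (53, 47). λ = (47 - 44)/(53 - 40) ≡ 3/13 mod 61. 13⁻¹ ≡ 47 (mod 61), so λ ≡ 19.
  x = λ² - 40 - 53 = 361 - 93 ≡ 24; y = λ·(40 - 24) - 44 ≡ 16. → (24, 16)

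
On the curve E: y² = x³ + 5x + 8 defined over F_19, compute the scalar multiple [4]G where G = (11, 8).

(2, 11)

Double-and-add on 4 = (100)₂. Start with G = (11, 8) for the leading 1-bit.
double: tangent at (11, 8): λ = (3·11² + 5)/(2·8) ≡ 7/16. 16⁻¹ ≡ 6 (mod 19) since 16·6 = 96 ≡ 1, so λ ≡ 7·6 ≡ 4.
  x = λ² - 11 - 11 = 16 - 22 ≡ 13; y = λ·(11 - 13) - 8 ≡ 3. → (13, 3)
double: tangent at (13, 3): λ = (3·13² + 5)/(2·3) ≡ 18/6. 6⁻¹ ≡ 16 (mod 19), so λ ≡ 18·16 ≡ 3.
  x = λ² - 13 - 13 = 9 - 26 ≡ 2; y = λ·(13 - 2) - 3 ≡ 11. → (2, 11)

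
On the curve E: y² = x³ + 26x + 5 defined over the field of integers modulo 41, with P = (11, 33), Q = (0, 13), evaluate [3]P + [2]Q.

First 3P:
Repeated addition: build up to 3P.
2P: tangent at (11, 33): λ = (3·11² + 26)/(2·33) ≡ 20/25. 25⁻¹ ≡ 23 (mod 41) since 25·23 = 575 ≡ 1, so λ ≡ 20·23 ≡ 9.
  x = λ² - 11 - 11 = 81 - 22 ≡ 18; y = λ·(11 - 18) - 33 ≡ 27. → (18, 27)
3P: (18, 27) + (11, 33). λ = (33 - 27)/(11 - 18) ≡ 6/34 mod 41. 34⁻¹ ≡ 35 (mod 41), so λ ≡ 5.
  x = λ² - 18 - 11 = 25 - 29 ≡ 37; y = λ·(18 - 37) - 27 ≡ 1. → (37, 1)
3P = (37, 1).
Next 2Q:
Repeated addition: build up to 2Q.
2Q: tangent at (0, 13): λ = (3·0² + 26)/(2·13) ≡ 26/26. 26⁻¹ ≡ 30 (mod 41) since 26·30 = 780 ≡ 1, so λ ≡ 26·30 ≡ 1.
  x = λ² - 0 - 0 = 1 - 0 ≡ 1; y = λ·(0 - 1) - 13 ≡ 27. → (1, 27)
2Q = (1, 27).
Finally 3P + 2Q:
(37, 1) + (1, 27). λ = (27 - 1)/(1 - 37) ≡ 26/5 mod 41. 5⁻¹ ≡ 33 (mod 41) since 5·33 = 165 ≡ 1, so λ ≡ 38.
  x = λ² - 37 - 1 = 1444 - 38 ≡ 12; y = λ·(37 - 12) - 1 ≡ 6. → (12, 6)

(12, 6)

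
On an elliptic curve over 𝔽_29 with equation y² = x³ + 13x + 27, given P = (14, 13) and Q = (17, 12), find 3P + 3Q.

First 3P:
Repeated addition: build up to 3P.
2P: tangent at (14, 13): λ = (3·14² + 13)/(2·13) ≡ 21/26. 26⁻¹ ≡ 19 (mod 29) since 26·19 = 494 ≡ 1, so λ ≡ 21·19 ≡ 22.
  x = λ² - 14 - 14 = 484 - 28 ≡ 21; y = λ·(14 - 21) - 13 ≡ 7. → (21, 7)
3P: (21, 7) + (14, 13). λ = (13 - 7)/(14 - 21) ≡ 6/22 mod 29. 22⁻¹ ≡ 4 (mod 29), so λ ≡ 24.
  x = λ² - 21 - 14 = 576 - 35 ≡ 19; y = λ·(21 - 19) - 7 ≡ 12. → (19, 12)
3P = (19, 12).
Next 3Q:
Repeated addition: build up to 3Q.
2Q: tangent at (17, 12): λ = (3·17² + 13)/(2·12) ≡ 10/24. 24⁻¹ ≡ 23 (mod 29) since 24·23 = 552 ≡ 1, so λ ≡ 10·23 ≡ 27.
  x = λ² - 17 - 17 = 729 - 34 ≡ 28; y = λ·(17 - 28) - 12 ≡ 10. → (28, 10)
3Q: (28, 10) + (17, 12). λ = (12 - 10)/(17 - 28) ≡ 2/18 mod 29. 18⁻¹ ≡ 21 (mod 29), so λ ≡ 13.
  x = λ² - 28 - 17 = 169 - 45 ≡ 8; y = λ·(28 - 8) - 10 ≡ 18. → (8, 18)
3Q = (8, 18).
Finally 3P + 3Q:
(19, 12) + (8, 18). λ = (18 - 12)/(8 - 19) ≡ 6/18 mod 29. 18⁻¹ ≡ 21 (mod 29), so λ ≡ 10.
  x = λ² - 19 - 8 = 100 - 27 ≡ 15; y = λ·(19 - 15) - 12 ≡ 28. → (15, 28)

(15, 28)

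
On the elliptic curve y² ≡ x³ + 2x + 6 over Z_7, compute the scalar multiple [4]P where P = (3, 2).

Repeated addition: build up to 4P.
2P: tangent at (3, 2): λ = (3·3² + 2)/(2·2) ≡ 1/4. 4⁻¹ ≡ 2 (mod 7), so λ ≡ 1·2 ≡ 2.
  x = λ² - 3 - 3 = 4 - 6 ≡ 5; y = λ·(3 - 5) - 2 ≡ 1. → (5, 1)
3P: (5, 1) + (3, 2). λ = (2 - 1)/(3 - 5) ≡ 1/5 mod 7. 5⁻¹ ≡ 3 (mod 7), so λ ≡ 3.
  x = λ² - 5 - 3 = 9 - 8 ≡ 1; y = λ·(5 - 1) - 1 ≡ 4. → (1, 4)
4P: (1, 4) + (3, 2). λ = (2 - 4)/(3 - 1) ≡ 5/2 mod 7. 2⁻¹ ≡ 4 (mod 7), so λ ≡ 6.
  x = λ² - 1 - 3 = 36 - 4 ≡ 4; y = λ·(1 - 4) - 4 ≡ 6. → (4, 6)

(4, 6)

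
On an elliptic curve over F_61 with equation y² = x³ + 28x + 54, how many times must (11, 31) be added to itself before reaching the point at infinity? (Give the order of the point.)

2P: tangent at (11, 31): λ = (3·11² + 28)/(2·31) ≡ 25/1. 1⁻¹ ≡ 1 (mod 61) since 1·1 = 1 ≡ 1, so λ ≡ 25·1 ≡ 25.
  x = λ² - 11 - 11 = 625 - 22 ≡ 54; y = λ·(11 - 54) - 31 ≡ 53. → (54, 53)
3P: (54, 53) + (11, 31). λ = (31 - 53)/(11 - 54) ≡ 39/18 mod 61. 18⁻¹ ≡ 17 (mod 61), so λ ≡ 53.
  x = λ² - 54 - 11 = 2809 - 65 ≡ 60; y = λ·(54 - 60) - 53 ≡ 56. → (60, 56)
4P: (60, 56) + (11, 31). λ = (31 - 56)/(11 - 60) ≡ 36/12 mod 61. 12⁻¹ ≡ 56 (mod 61), so λ ≡ 3.
  x = λ² - 60 - 11 = 9 - 71 ≡ 60; y = λ·(60 - 60) - 56 ≡ 5. → (60, 5)
5P: (60, 5) + (11, 31). λ = (31 - 5)/(11 - 60) ≡ 26/12 mod 61. 12⁻¹ ≡ 56 (mod 61), so λ ≡ 53.
  x = λ² - 60 - 11 = 2809 - 71 ≡ 54; y = λ·(60 - 54) - 5 ≡ 8. → (54, 8)
6P: (54, 8) + (11, 31). λ = (31 - 8)/(11 - 54) ≡ 23/18 mod 61. 18⁻¹ ≡ 17 (mod 61) since 18·17 = 306 ≡ 1, so λ ≡ 25.
  x = λ² - 54 - 11 = 625 - 65 ≡ 11; y = λ·(54 - 11) - 8 ≡ 30. → (11, 30)
7P: (11, 30) + (11, 31): same x and y₁ ≡ -y₂, so the sum is the point at infinity.
7P = the point at infinity, so the order is 7.

7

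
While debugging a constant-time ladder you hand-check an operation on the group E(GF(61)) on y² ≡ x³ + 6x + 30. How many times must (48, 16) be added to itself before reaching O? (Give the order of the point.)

2P: tangent at (48, 16): λ = (3·48² + 6)/(2·16) ≡ 25/32. 32⁻¹ ≡ 21 (mod 61), so λ ≡ 25·21 ≡ 37.
  x = λ² - 48 - 48 = 1369 - 96 ≡ 53; y = λ·(48 - 53) - 16 ≡ 43. → (53, 43)
3P: (53, 43) + (48, 16). λ = (16 - 43)/(48 - 53) ≡ 34/56 mod 61. 56⁻¹ ≡ 12 (mod 61), so λ ≡ 42.
  x = λ² - 53 - 48 = 1764 - 101 ≡ 16; y = λ·(53 - 16) - 43 ≡ 47. → (16, 47)
4P: (16, 47) + (48, 16). λ = (16 - 47)/(48 - 16) ≡ 30/32 mod 61. 32⁻¹ ≡ 21 (mod 61) since 32·21 = 672 ≡ 1, so λ ≡ 20.
  x = λ² - 16 - 48 = 400 - 64 ≡ 31; y = λ·(16 - 31) - 47 ≡ 19. → (31, 19)
5P: (31, 19) + (48, 16). λ = (16 - 19)/(48 - 31) ≡ 58/17 mod 61. 17⁻¹ ≡ 18 (mod 61) since 17·18 = 306 ≡ 1, so λ ≡ 7.
  x = λ² - 31 - 48 = 49 - 79 ≡ 31; y = λ·(31 - 31) - 19 ≡ 42. → (31, 42)
6P: (31, 42) + (48, 16). λ = (16 - 42)/(48 - 31) ≡ 35/17 mod 61. 17⁻¹ ≡ 18 (mod 61), so λ ≡ 20.
  x = λ² - 31 - 48 = 400 - 79 ≡ 16; y = λ·(31 - 16) - 42 ≡ 14. → (16, 14)
7P: (16, 14) + (48, 16). λ = (16 - 14)/(48 - 16) ≡ 2/32 mod 61. 32⁻¹ ≡ 21 (mod 61), so λ ≡ 42.
  x = λ² - 16 - 48 = 1764 - 64 ≡ 53; y = λ·(16 - 53) - 14 ≡ 18. → (53, 18)
8P: (53, 18) + (48, 16). λ = (16 - 18)/(48 - 53) ≡ 59/56 mod 61. 56⁻¹ ≡ 12 (mod 61), so λ ≡ 37.
  x = λ² - 53 - 48 = 1369 - 101 ≡ 48; y = λ·(53 - 48) - 18 ≡ 45. → (48, 45)
9P: (48, 45) + (48, 16): same x and y₁ ≡ -y₂, so the sum is O.
9P = O, so the order is 9.

9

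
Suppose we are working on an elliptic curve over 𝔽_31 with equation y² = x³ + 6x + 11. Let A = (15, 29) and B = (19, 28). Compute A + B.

(30, 29)

(15, 29) + (19, 28). λ = (28 - 29)/(19 - 15) ≡ 30/4 mod 31. 4⁻¹ ≡ 8 (mod 31), so λ ≡ 23.
  x = λ² - 15 - 19 = 529 - 34 ≡ 30; y = λ·(15 - 30) - 29 ≡ 29. → (30, 29)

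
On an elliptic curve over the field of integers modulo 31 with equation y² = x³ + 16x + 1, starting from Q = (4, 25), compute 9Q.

(2, 14)

Double-and-add on 9 = (1001)₂. Start with Q = (4, 25) for the leading 1-bit.
double: tangent at (4, 25): λ = (3·4² + 16)/(2·25) ≡ 2/19. 19⁻¹ ≡ 18 (mod 31), so λ ≡ 2·18 ≡ 5.
  x = λ² - 4 - 4 = 25 - 8 ≡ 17; y = λ·(4 - 17) - 25 ≡ 3. → (17, 3)
double: tangent at (17, 3): λ = (3·17² + 16)/(2·3) ≡ 15/6. 6⁻¹ ≡ 26 (mod 31), so λ ≡ 15·26 ≡ 18.
  x = λ² - 17 - 17 = 324 - 34 ≡ 11; y = λ·(17 - 11) - 3 ≡ 12. → (11, 12)
double: tangent at (11, 12): λ = (3·11² + 16)/(2·12) ≡ 7/24. 24⁻¹ ≡ 22 (mod 31), so λ ≡ 7·22 ≡ 30.
  x = λ² - 11 - 11 = 900 - 22 ≡ 10; y = λ·(11 - 10) - 12 ≡ 18. → (10, 18)
add Q: (10, 18) + (4, 25). λ = (25 - 18)/(4 - 10) ≡ 7/25 mod 31. 25⁻¹ ≡ 5 (mod 31), so λ ≡ 4.
  x = λ² - 10 - 4 = 16 - 14 ≡ 2; y = λ·(10 - 2) - 18 ≡ 14. → (2, 14)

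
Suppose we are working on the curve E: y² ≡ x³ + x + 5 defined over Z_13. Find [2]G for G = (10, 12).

(7, 11)

tangent at (10, 12): λ = (3·10² + 1)/(2·12) ≡ 2/11. 11⁻¹ ≡ 6 (mod 13), so λ ≡ 2·6 ≡ 12.
  x = λ² - 10 - 10 = 144 - 20 ≡ 7; y = λ·(10 - 7) - 12 ≡ 11. → (7, 11)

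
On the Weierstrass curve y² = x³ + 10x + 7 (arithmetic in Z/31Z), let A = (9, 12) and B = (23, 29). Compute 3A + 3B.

(1, 24)

First 3A:
Repeated addition: build up to 3A.
2A: tangent at (9, 12): λ = (3·9² + 10)/(2·12) ≡ 5/24. 24⁻¹ ≡ 22 (mod 31), so λ ≡ 5·22 ≡ 17.
  x = λ² - 9 - 9 = 289 - 18 ≡ 23; y = λ·(9 - 23) - 12 ≡ 29. → (23, 29)
3A: (23, 29) + (9, 12). λ = (12 - 29)/(9 - 23) ≡ 14/17 mod 31. 17⁻¹ ≡ 11 (mod 31), so λ ≡ 30.
  x = λ² - 23 - 9 = 900 - 32 ≡ 0; y = λ·(23 - 0) - 29 ≡ 10. → (0, 10)
3A = (0, 10).
Next 3B:
Repeated addition: build up to 3B.
2B: tangent at (23, 29): λ = (3·23² + 10)/(2·29) ≡ 16/27. 27⁻¹ ≡ 23 (mod 31), so λ ≡ 16·23 ≡ 27.
  x = λ² - 23 - 23 = 729 - 46 ≡ 1; y = λ·(23 - 1) - 29 ≡ 7. → (1, 7)
3B: (1, 7) + (23, 29). λ = (29 - 7)/(23 - 1) ≡ 22/22 mod 31. 22⁻¹ ≡ 24 (mod 31), so λ ≡ 1.
  x = λ² - 1 - 23 = 1 - 24 ≡ 8; y = λ·(1 - 8) - 7 ≡ 17. → (8, 17)
3B = (8, 17).
Finally 3A + 3B:
(0, 10) + (8, 17). λ = (17 - 10)/(8 - 0) ≡ 7/8 mod 31. 8⁻¹ ≡ 4 (mod 31), so λ ≡ 28.
  x = λ² - 0 - 8 = 784 - 8 ≡ 1; y = λ·(0 - 1) - 10 ≡ 24. → (1, 24)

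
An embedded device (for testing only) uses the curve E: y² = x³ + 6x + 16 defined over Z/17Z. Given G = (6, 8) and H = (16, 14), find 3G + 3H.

(8, 7)

First 3G:
Repeated addition: build up to 3G.
2G: tangent at (6, 8): λ = (3·6² + 6)/(2·8) ≡ 12/16. 16⁻¹ ≡ 16 (mod 17) since 16·16 = 256 ≡ 1, so λ ≡ 12·16 ≡ 5.
  x = λ² - 6 - 6 = 25 - 12 ≡ 13; y = λ·(6 - 13) - 8 ≡ 8. → (13, 8)
3G: (13, 8) + (6, 8). λ = (8 - 8)/(6 - 13) ≡ 0/10 mod 17. 10⁻¹ ≡ 12 (mod 17), so λ ≡ 0.
  x = λ² - 13 - 6 = 0 - 19 ≡ 15; y = λ·(13 - 15) - 8 ≡ 9. → (15, 9)
3G = (15, 9).
Next 3H:
Repeated addition: build up to 3H.
2H: tangent at (16, 14): λ = (3·16² + 6)/(2·14) ≡ 9/11. 11⁻¹ ≡ 14 (mod 17), so λ ≡ 9·14 ≡ 7.
  x = λ² - 16 - 16 = 49 - 32 ≡ 0; y = λ·(16 - 0) - 14 ≡ 13. → (0, 13)
3H: (0, 13) + (16, 14). λ = (14 - 13)/(16 - 0) ≡ 1/16 mod 17. 16⁻¹ ≡ 16 (mod 17) since 16·16 = 256 ≡ 1, so λ ≡ 16.
  x = λ² - 0 - 16 = 256 - 16 ≡ 2; y = λ·(0 - 2) - 13 ≡ 6. → (2, 6)
3H = (2, 6).
Finally 3G + 3H:
(15, 9) + (2, 6). λ = (6 - 9)/(2 - 15) ≡ 14/4 mod 17. 4⁻¹ ≡ 13 (mod 17) since 4·13 = 52 ≡ 1, so λ ≡ 12.
  x = λ² - 15 - 2 = 144 - 17 ≡ 8; y = λ·(15 - 8) - 9 ≡ 7. → (8, 7)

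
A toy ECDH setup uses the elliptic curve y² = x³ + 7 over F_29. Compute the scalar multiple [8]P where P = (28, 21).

Double-and-add on 8 = (1000)₂. Start with P = (28, 21) for the leading 1-bit.
double: tangent at (28, 21): λ = (3·28² + 0)/(2·21) ≡ 3/13. 13⁻¹ ≡ 9 (mod 29), so λ ≡ 3·9 ≡ 27.
  x = λ² - 28 - 28 = 729 - 56 ≡ 6; y = λ·(28 - 6) - 21 ≡ 22. → (6, 22)
double: tangent at (6, 22): λ = (3·6² + 0)/(2·22) ≡ 21/15. 15⁻¹ ≡ 2 (mod 29), so λ ≡ 21·2 ≡ 13.
  x = λ² - 6 - 6 = 169 - 12 ≡ 12; y = λ·(6 - 12) - 22 ≡ 16. → (12, 16)
double: tangent at (12, 16): λ = (3·12² + 0)/(2·16) ≡ 26/3. 3⁻¹ ≡ 10 (mod 29), so λ ≡ 26·10 ≡ 28.
  x = λ² - 12 - 12 = 784 - 24 ≡ 6; y = λ·(12 - 6) - 16 ≡ 7. → (6, 7)

(6, 7)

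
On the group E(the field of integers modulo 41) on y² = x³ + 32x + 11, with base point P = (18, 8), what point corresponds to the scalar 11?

Repeated addition: build up to 11P.
2P: tangent at (18, 8): λ = (3·18² + 32)/(2·8) ≡ 20/16. 16⁻¹ ≡ 18 (mod 41) since 16·18 = 288 ≡ 1, so λ ≡ 20·18 ≡ 32.
  x = λ² - 18 - 18 = 1024 - 36 ≡ 4; y = λ·(18 - 4) - 8 ≡ 30. → (4, 30)
3P: (4, 30) + (18, 8). λ = (8 - 30)/(18 - 4) ≡ 19/14 mod 41. 14⁻¹ ≡ 3 (mod 41), so λ ≡ 16.
  x = λ² - 4 - 18 = 256 - 22 ≡ 29; y = λ·(4 - 29) - 30 ≡ 21. → (29, 21)
4P: (29, 21) + (18, 8). λ = (8 - 21)/(18 - 29) ≡ 28/30 mod 41. 30⁻¹ ≡ 26 (mod 41), so λ ≡ 31.
  x = λ² - 29 - 18 = 961 - 47 ≡ 12; y = λ·(29 - 12) - 21 ≡ 14. → (12, 14)
5P: (12, 14) + (18, 8). λ = (8 - 14)/(18 - 12) ≡ 35/6 mod 41. 6⁻¹ ≡ 7 (mod 41), so λ ≡ 40.
  x = λ² - 12 - 18 = 1600 - 30 ≡ 12; y = λ·(12 - 12) - 14 ≡ 27. → (12, 27)
6P: (12, 27) + (18, 8). λ = (8 - 27)/(18 - 12) ≡ 22/6 mod 41. 6⁻¹ ≡ 7 (mod 41) since 6·7 = 42 ≡ 1, so λ ≡ 31.
  x = λ² - 12 - 18 = 961 - 30 ≡ 29; y = λ·(12 - 29) - 27 ≡ 20. → (29, 20)
7P: (29, 20) + (18, 8). λ = (8 - 20)/(18 - 29) ≡ 29/30 mod 41. 30⁻¹ ≡ 26 (mod 41) since 30·26 = 780 ≡ 1, so λ ≡ 16.
  x = λ² - 29 - 18 = 256 - 47 ≡ 4; y = λ·(29 - 4) - 20 ≡ 11. → (4, 11)
8P: (4, 11) + (18, 8). λ = (8 - 11)/(18 - 4) ≡ 38/14 mod 41. 14⁻¹ ≡ 3 (mod 41), so λ ≡ 32.
  x = λ² - 4 - 18 = 1024 - 22 ≡ 18; y = λ·(4 - 18) - 11 ≡ 33. → (18, 33)
9P: (18, 33) + (18, 8): same x and y₁ ≡ -y₂, so the sum is O.
10P: O + (18, 8) = (18, 8) (identity).
11P: tangent at (18, 8): λ = (3·18² + 32)/(2·8) ≡ 20/16. 16⁻¹ ≡ 18 (mod 41), so λ ≡ 20·18 ≡ 32.
  x = λ² - 18 - 18 = 1024 - 36 ≡ 4; y = λ·(18 - 4) - 8 ≡ 30. → (4, 30)

(4, 30)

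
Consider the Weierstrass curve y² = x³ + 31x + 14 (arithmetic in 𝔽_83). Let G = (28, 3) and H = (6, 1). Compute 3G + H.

First 3G:
Repeated addition: build up to 3G.
2G: tangent at (28, 3): λ = (3·28² + 31)/(2·3) ≡ 59/6. 6⁻¹ ≡ 14 (mod 83), so λ ≡ 59·14 ≡ 79.
  x = λ² - 28 - 28 = 6241 - 56 ≡ 43; y = λ·(28 - 43) - 3 ≡ 57. → (43, 57)
3G: (43, 57) + (28, 3). λ = (3 - 57)/(28 - 43) ≡ 29/68 mod 83. 68⁻¹ ≡ 11 (mod 83), so λ ≡ 70.
  x = λ² - 43 - 28 = 4900 - 71 ≡ 15; y = λ·(43 - 15) - 57 ≡ 77. → (15, 77)
3G = (15, 77).
Finally 3G + H:
(15, 77) + (6, 1). λ = (1 - 77)/(6 - 15) ≡ 7/74 mod 83. 74⁻¹ ≡ 46 (mod 83), so λ ≡ 73.
  x = λ² - 15 - 6 = 5329 - 21 ≡ 79; y = λ·(15 - 79) - 77 ≡ 65. → (79, 65)

(79, 65)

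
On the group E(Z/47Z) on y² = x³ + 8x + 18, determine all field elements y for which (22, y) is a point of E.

19, 28

x³ + 8x + 18 = 10842 ≡ 32 (mod 47).
Square roots of 32 mod 47: 19 and 28 (since 19² = 361 ≡ 32).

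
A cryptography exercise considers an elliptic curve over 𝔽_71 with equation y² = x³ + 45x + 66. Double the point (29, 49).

tangent at (29, 49): λ = (3·29² + 45)/(2·49) ≡ 12/27. 27⁻¹ ≡ 50 (mod 71) since 27·50 = 1350 ≡ 1, so λ ≡ 12·50 ≡ 32.
  x = λ² - 29 - 29 = 1024 - 58 ≡ 43; y = λ·(29 - 43) - 49 ≡ 0. → (43, 0)

(43, 0)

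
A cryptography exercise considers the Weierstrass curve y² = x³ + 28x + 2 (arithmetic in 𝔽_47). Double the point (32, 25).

tangent at (32, 25): λ = (3·32² + 28)/(2·25) ≡ 45/3. 3⁻¹ ≡ 16 (mod 47), so λ ≡ 45·16 ≡ 15.
  x = λ² - 32 - 32 = 225 - 64 ≡ 20; y = λ·(32 - 20) - 25 ≡ 14. → (20, 14)

(20, 14)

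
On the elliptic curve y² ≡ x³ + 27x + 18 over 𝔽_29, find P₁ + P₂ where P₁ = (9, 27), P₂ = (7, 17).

(9, 27) + (7, 17). λ = (17 - 27)/(7 - 9) ≡ 19/27 mod 29. 27⁻¹ ≡ 14 (mod 29), so λ ≡ 5.
  x = λ² - 9 - 7 = 25 - 16 ≡ 9; y = λ·(9 - 9) - 27 ≡ 2. → (9, 2)

(9, 2)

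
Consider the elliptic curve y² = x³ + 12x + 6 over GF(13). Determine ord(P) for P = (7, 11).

2P: tangent at (7, 11): λ = (3·7² + 12)/(2·11) ≡ 3/9. 9⁻¹ ≡ 3 (mod 13), so λ ≡ 3·3 ≡ 9.
  x = λ² - 7 - 7 = 81 - 14 ≡ 2; y = λ·(7 - 2) - 11 ≡ 8. → (2, 8)
3P: (2, 8) + (7, 11). λ = (11 - 8)/(7 - 2) ≡ 3/5 mod 13. 5⁻¹ ≡ 8 (mod 13) since 5·8 = 40 ≡ 1, so λ ≡ 11.
  x = λ² - 2 - 7 = 121 - 9 ≡ 8; y = λ·(2 - 8) - 8 ≡ 4. → (8, 4)
4P: (8, 4) + (7, 11). λ = (11 - 4)/(7 - 8) ≡ 7/12 mod 13. 12⁻¹ ≡ 12 (mod 13), so λ ≡ 6.
  x = λ² - 8 - 7 = 36 - 15 ≡ 8; y = λ·(8 - 8) - 4 ≡ 9. → (8, 9)
5P: (8, 9) + (7, 11). λ = (11 - 9)/(7 - 8) ≡ 2/12 mod 13. 12⁻¹ ≡ 12 (mod 13), so λ ≡ 11.
  x = λ² - 8 - 7 = 121 - 15 ≡ 2; y = λ·(8 - 2) - 9 ≡ 5. → (2, 5)
6P: (2, 5) + (7, 11). λ = (11 - 5)/(7 - 2) ≡ 6/5 mod 13. 5⁻¹ ≡ 8 (mod 13), so λ ≡ 9.
  x = λ² - 2 - 7 = 81 - 9 ≡ 7; y = λ·(2 - 7) - 5 ≡ 2. → (7, 2)
7P: (7, 2) + (7, 11): same x and y₁ ≡ -y₂, so the sum is 𝒪.
7P = 𝒪, so the order is 7.

7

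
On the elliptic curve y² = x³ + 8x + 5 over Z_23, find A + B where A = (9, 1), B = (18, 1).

(9, 1) + (18, 1). λ = (1 - 1)/(18 - 9) ≡ 0/9 mod 23. 9⁻¹ ≡ 18 (mod 23) since 9·18 = 162 ≡ 1, so λ ≡ 0.
  x = λ² - 9 - 18 = 0 - 27 ≡ 19; y = λ·(9 - 19) - 1 ≡ 22. → (19, 22)

(19, 22)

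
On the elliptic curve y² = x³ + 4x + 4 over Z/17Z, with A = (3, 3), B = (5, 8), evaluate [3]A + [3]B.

First 3A:
Repeated addition: build up to 3A.
2A: tangent at (3, 3): λ = (3·3² + 4)/(2·3) ≡ 14/6. 6⁻¹ ≡ 3 (mod 17) since 6·3 = 18 ≡ 1, so λ ≡ 14·3 ≡ 8.
  x = λ² - 3 - 3 = 64 - 6 ≡ 7; y = λ·(3 - 7) - 3 ≡ 16. → (7, 16)
3A: (7, 16) + (3, 3). λ = (3 - 16)/(3 - 7) ≡ 4/13 mod 17. 13⁻¹ ≡ 4 (mod 17), so λ ≡ 16.
  x = λ² - 7 - 3 = 256 - 10 ≡ 8; y = λ·(7 - 8) - 16 ≡ 2. → (8, 2)
3A = (8, 2).
Next 3B:
Repeated addition: build up to 3B.
2B: tangent at (5, 8): λ = (3·5² + 4)/(2·8) ≡ 11/16. 16⁻¹ ≡ 16 (mod 17), so λ ≡ 11·16 ≡ 6.
  x = λ² - 5 - 5 = 36 - 10 ≡ 9; y = λ·(5 - 9) - 8 ≡ 2. → (9, 2)
3B: (9, 2) + (5, 8). λ = (8 - 2)/(5 - 9) ≡ 6/13 mod 17. 13⁻¹ ≡ 4 (mod 17) since 13·4 = 52 ≡ 1, so λ ≡ 7.
  x = λ² - 9 - 5 = 49 - 14 ≡ 1; y = λ·(9 - 1) - 2 ≡ 3. → (1, 3)
3B = (1, 3).
Finally 3A + 3B:
(8, 2) + (1, 3). λ = (3 - 2)/(1 - 8) ≡ 1/10 mod 17. 10⁻¹ ≡ 12 (mod 17), so λ ≡ 12.
  x = λ² - 8 - 1 = 144 - 9 ≡ 16; y = λ·(8 - 16) - 2 ≡ 4. → (16, 4)

(16, 4)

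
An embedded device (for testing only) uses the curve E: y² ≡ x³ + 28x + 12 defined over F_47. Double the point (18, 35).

(29, 16)

tangent at (18, 35): λ = (3·18² + 28)/(2·35) ≡ 13/23. 23⁻¹ ≡ 45 (mod 47), so λ ≡ 13·45 ≡ 21.
  x = λ² - 18 - 18 = 441 - 36 ≡ 29; y = λ·(18 - 29) - 35 ≡ 16. → (29, 16)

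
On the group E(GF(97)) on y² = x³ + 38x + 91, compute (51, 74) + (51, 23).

O

The two points share x = 51 and their y-coordinates satisfy 74 + 23 ≡ 0 (mod 97), so they are inverses. Their sum is ∞.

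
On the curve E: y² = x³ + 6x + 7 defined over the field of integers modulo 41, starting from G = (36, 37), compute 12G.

(17, 26)

Double-and-add on 12 = (1100)₂. Start with G = (36, 37) for the leading 1-bit.
double: tangent at (36, 37): λ = (3·36² + 6)/(2·37) ≡ 40/33. 33⁻¹ ≡ 5 (mod 41) since 33·5 = 165 ≡ 1, so λ ≡ 40·5 ≡ 36.
  x = λ² - 36 - 36 = 1296 - 72 ≡ 35; y = λ·(36 - 35) - 37 ≡ 40. → (35, 40)
add G: (35, 40) + (36, 37). λ = (37 - 40)/(36 - 35) ≡ 38/1 mod 41. 1⁻¹ ≡ 1 (mod 41), so λ ≡ 38.
  x = λ² - 35 - 36 = 1444 - 71 ≡ 20; y = λ·(35 - 20) - 40 ≡ 38. → (20, 38)
double: tangent at (20, 38): λ = (3·20² + 6)/(2·38) ≡ 17/35. 35⁻¹ ≡ 34 (mod 41), so λ ≡ 17·34 ≡ 4.
  x = λ² - 20 - 20 = 16 - 40 ≡ 17; y = λ·(20 - 17) - 38 ≡ 15. → (17, 15)
double: tangent at (17, 15): λ = (3·17² + 6)/(2·15) ≡ 12/30. 30⁻¹ ≡ 26 (mod 41) since 30·26 = 780 ≡ 1, so λ ≡ 12·26 ≡ 25.
  x = λ² - 17 - 17 = 625 - 34 ≡ 17; y = λ·(17 - 17) - 15 ≡ 26. → (17, 26)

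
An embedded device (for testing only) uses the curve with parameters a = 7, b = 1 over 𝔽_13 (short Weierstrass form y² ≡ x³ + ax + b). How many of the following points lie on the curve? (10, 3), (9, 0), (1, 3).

(10, 3): 3² ≡ 9, rhs ≡ 5 → off.
(9, 0): 0² ≡ 0, rhs ≡ 0 → on.
(1, 3): 3² ≡ 9, rhs ≡ 9 → on.

2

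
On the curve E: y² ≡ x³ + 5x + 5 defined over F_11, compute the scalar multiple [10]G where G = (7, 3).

Repeated addition: build up to 10G.
2G: tangent at (7, 3): λ = (3·7² + 5)/(2·3) ≡ 9/6. 6⁻¹ ≡ 2 (mod 11), so λ ≡ 9·2 ≡ 7.
  x = λ² - 7 - 7 = 49 - 14 ≡ 2; y = λ·(7 - 2) - 3 ≡ 10. → (2, 10)
3G: (2, 10) + (7, 3). λ = (3 - 10)/(7 - 2) ≡ 4/5 mod 11. 5⁻¹ ≡ 9 (mod 11), so λ ≡ 3.
  x = λ² - 2 - 7 = 9 - 9 ≡ 0; y = λ·(2 - 0) - 10 ≡ 7. → (0, 7)
4G: (0, 7) + (7, 3). λ = (3 - 7)/(7 - 0) ≡ 7/7 mod 11. 7⁻¹ ≡ 8 (mod 11) since 7·8 = 56 ≡ 1, so λ ≡ 1.
  x = λ² - 0 - 7 = 1 - 7 ≡ 5; y = λ·(0 - 5) - 7 ≡ 10. → (5, 10)
5G: (5, 10) + (7, 3). λ = (3 - 10)/(7 - 5) ≡ 4/2 mod 11. 2⁻¹ ≡ 6 (mod 11), so λ ≡ 2.
  x = λ² - 5 - 7 = 4 - 12 ≡ 3; y = λ·(5 - 3) - 10 ≡ 5. → (3, 5)
6G: (3, 5) + (7, 3). λ = (3 - 5)/(7 - 3) ≡ 9/4 mod 11. 4⁻¹ ≡ 3 (mod 11) since 4·3 = 12 ≡ 1, so λ ≡ 5.
  x = λ² - 3 - 7 = 25 - 10 ≡ 4; y = λ·(3 - 4) - 5 ≡ 1. → (4, 1)
7G: (4, 1) + (7, 3). λ = (3 - 1)/(7 - 4) ≡ 2/3 mod 11. 3⁻¹ ≡ 4 (mod 11), so λ ≡ 8.
  x = λ² - 4 - 7 = 64 - 11 ≡ 9; y = λ·(4 - 9) - 1 ≡ 3. → (9, 3)
8G: (9, 3) + (7, 3). λ = (3 - 3)/(7 - 9) ≡ 0/9 mod 11. 9⁻¹ ≡ 5 (mod 11), so λ ≡ 0.
  x = λ² - 9 - 7 = 0 - 16 ≡ 6; y = λ·(9 - 6) - 3 ≡ 8. → (6, 8)
9G: (6, 8) + (7, 3). λ = (3 - 8)/(7 - 6) ≡ 6/1 mod 11. 1⁻¹ ≡ 1 (mod 11) since 1·1 = 1 ≡ 1, so λ ≡ 6.
  x = λ² - 6 - 7 = 36 - 13 ≡ 1; y = λ·(6 - 1) - 8 ≡ 0. → (1, 0)
10G: (1, 0) + (7, 3). λ = (3 - 0)/(7 - 1) ≡ 3/6 mod 11. 6⁻¹ ≡ 2 (mod 11), so λ ≡ 6.
  x = λ² - 1 - 7 = 36 - 8 ≡ 6; y = λ·(1 - 6) - 0 ≡ 3. → (6, 3)

(6, 3)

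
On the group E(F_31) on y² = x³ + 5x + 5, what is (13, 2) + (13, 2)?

(21, 28)

tangent at (13, 2): λ = (3·13² + 5)/(2·2) ≡ 16/4. 4⁻¹ ≡ 8 (mod 31), so λ ≡ 16·8 ≡ 4.
  x = λ² - 13 - 13 = 16 - 26 ≡ 21; y = λ·(13 - 21) - 2 ≡ 28. → (21, 28)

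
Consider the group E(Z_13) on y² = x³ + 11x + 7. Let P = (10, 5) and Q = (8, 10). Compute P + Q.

(10, 5) + (8, 10). λ = (10 - 5)/(8 - 10) ≡ 5/11 mod 13. 11⁻¹ ≡ 6 (mod 13), so λ ≡ 4.
  x = λ² - 10 - 8 = 16 - 18 ≡ 11; y = λ·(10 - 11) - 5 ≡ 4. → (11, 4)

(11, 4)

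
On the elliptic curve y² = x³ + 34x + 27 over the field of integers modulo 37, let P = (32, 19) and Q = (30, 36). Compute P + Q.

(1, 32)

(32, 19) + (30, 36). λ = (36 - 19)/(30 - 32) ≡ 17/35 mod 37. 35⁻¹ ≡ 18 (mod 37) since 35·18 = 630 ≡ 1, so λ ≡ 10.
  x = λ² - 32 - 30 = 100 - 62 ≡ 1; y = λ·(32 - 1) - 19 ≡ 32. → (1, 32)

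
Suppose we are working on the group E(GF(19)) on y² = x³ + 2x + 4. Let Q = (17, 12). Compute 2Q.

tangent at (17, 12): λ = (3·17² + 2)/(2·12) ≡ 14/5. 5⁻¹ ≡ 4 (mod 19), so λ ≡ 14·4 ≡ 18.
  x = λ² - 17 - 17 = 324 - 34 ≡ 5; y = λ·(17 - 5) - 12 ≡ 14. → (5, 14)

(5, 14)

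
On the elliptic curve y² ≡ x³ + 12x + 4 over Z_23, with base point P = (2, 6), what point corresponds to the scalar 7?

Repeated addition: build up to 7P.
2P: tangent at (2, 6): λ = (3·2² + 12)/(2·6) ≡ 1/12. 12⁻¹ ≡ 2 (mod 23) since 12·2 = 24 ≡ 1, so λ ≡ 1·2 ≡ 2.
  x = λ² - 2 - 2 = 4 - 4 ≡ 0; y = λ·(2 - 0) - 6 ≡ 21. → (0, 21)
3P: (0, 21) + (2, 6). λ = (6 - 21)/(2 - 0) ≡ 8/2 mod 23. 2⁻¹ ≡ 12 (mod 23), so λ ≡ 4.
  x = λ² - 0 - 2 = 16 - 2 ≡ 14; y = λ·(0 - 14) - 21 ≡ 15. → (14, 15)
4P: (14, 15) + (2, 6). λ = (6 - 15)/(2 - 14) ≡ 14/11 mod 23. 11⁻¹ ≡ 21 (mod 23) since 11·21 = 231 ≡ 1, so λ ≡ 18.
  x = λ² - 14 - 2 = 324 - 16 ≡ 9; y = λ·(14 - 9) - 15 ≡ 6. → (9, 6)
5P: (9, 6) + (2, 6). λ = (6 - 6)/(2 - 9) ≡ 0/16 mod 23. 16⁻¹ ≡ 13 (mod 23), so λ ≡ 0.
  x = λ² - 9 - 2 = 0 - 11 ≡ 12; y = λ·(9 - 12) - 6 ≡ 17. → (12, 17)
6P: (12, 17) + (2, 6). λ = (6 - 17)/(2 - 12) ≡ 12/13 mod 23. 13⁻¹ ≡ 16 (mod 23) since 13·16 = 208 ≡ 1, so λ ≡ 8.
  x = λ² - 12 - 2 = 64 - 14 ≡ 4; y = λ·(12 - 4) - 17 ≡ 1. → (4, 1)
7P: (4, 1) + (2, 6). λ = (6 - 1)/(2 - 4) ≡ 5/21 mod 23. 21⁻¹ ≡ 11 (mod 23), so λ ≡ 9.
  x = λ² - 4 - 2 = 81 - 6 ≡ 6; y = λ·(4 - 6) - 1 ≡ 4. → (6, 4)

(6, 4)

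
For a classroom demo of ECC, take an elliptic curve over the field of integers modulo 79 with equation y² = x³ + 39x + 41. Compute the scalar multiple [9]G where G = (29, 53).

(48, 3)

Double-and-add on 9 = (1001)₂. Start with G = (29, 53) for the leading 1-bit.
double: tangent at (29, 53): λ = (3·29² + 39)/(2·53) ≡ 34/27. 27⁻¹ ≡ 41 (mod 79), so λ ≡ 34·41 ≡ 51.
  x = λ² - 29 - 29 = 2601 - 58 ≡ 15; y = λ·(29 - 15) - 53 ≡ 29. → (15, 29)
double: tangent at (15, 29): λ = (3·15² + 39)/(2·29) ≡ 3/58. 58⁻¹ ≡ 15 (mod 79), so λ ≡ 3·15 ≡ 45.
  x = λ² - 15 - 15 = 2025 - 30 ≡ 20; y = λ·(15 - 20) - 29 ≡ 62. → (20, 62)
double: tangent at (20, 62): λ = (3·20² + 39)/(2·62) ≡ 54/45. 45⁻¹ ≡ 72 (mod 79) since 45·72 = 3240 ≡ 1, so λ ≡ 54·72 ≡ 17.
  x = λ² - 20 - 20 = 289 - 40 ≡ 12; y = λ·(20 - 12) - 62 ≡ 74. → (12, 74)
add G: (12, 74) + (29, 53). λ = (53 - 74)/(29 - 12) ≡ 58/17 mod 79. 17⁻¹ ≡ 14 (mod 79) since 17·14 = 238 ≡ 1, so λ ≡ 22.
  x = λ² - 12 - 29 = 484 - 41 ≡ 48; y = λ·(12 - 48) - 74 ≡ 3. → (48, 3)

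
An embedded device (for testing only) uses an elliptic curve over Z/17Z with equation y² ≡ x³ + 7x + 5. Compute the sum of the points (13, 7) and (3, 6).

(9, 7)

(13, 7) + (3, 6). λ = (6 - 7)/(3 - 13) ≡ 16/7 mod 17. 7⁻¹ ≡ 5 (mod 17) since 7·5 = 35 ≡ 1, so λ ≡ 12.
  x = λ² - 13 - 3 = 144 - 16 ≡ 9; y = λ·(13 - 9) - 7 ≡ 7. → (9, 7)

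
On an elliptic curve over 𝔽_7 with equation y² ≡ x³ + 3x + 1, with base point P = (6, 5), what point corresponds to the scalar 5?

Double-and-add on 5 = (101)₂. Start with P = (6, 5) for the leading 1-bit.
double: tangent at (6, 5): λ = (3·6² + 3)/(2·5) ≡ 6/3. 3⁻¹ ≡ 5 (mod 7) since 3·5 = 15 ≡ 1, so λ ≡ 6·5 ≡ 2.
  x = λ² - 6 - 6 = 4 - 12 ≡ 6; y = λ·(6 - 6) - 5 ≡ 2. → (6, 2)
double: tangent at (6, 2): λ = (3·6² + 3)/(2·2) ≡ 6/4. 4⁻¹ ≡ 2 (mod 7), so λ ≡ 6·2 ≡ 5.
  x = λ² - 6 - 6 = 25 - 12 ≡ 6; y = λ·(6 - 6) - 2 ≡ 5. → (6, 5)
add P: tangent at (6, 5): λ = (3·6² + 3)/(2·5) ≡ 6/3. 3⁻¹ ≡ 5 (mod 7) since 3·5 = 15 ≡ 1, so λ ≡ 6·5 ≡ 2.
  x = λ² - 6 - 6 = 4 - 12 ≡ 6; y = λ·(6 - 6) - 5 ≡ 2. → (6, 2)

(6, 2)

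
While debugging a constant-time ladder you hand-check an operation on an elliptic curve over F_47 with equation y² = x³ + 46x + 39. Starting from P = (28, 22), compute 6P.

(19, 39)

Repeated addition: build up to 6P.
2P: tangent at (28, 22): λ = (3·28² + 46)/(2·22) ≡ 1/44. 44⁻¹ ≡ 31 (mod 47), so λ ≡ 1·31 ≡ 31.
  x = λ² - 28 - 28 = 961 - 56 ≡ 12; y = λ·(28 - 12) - 22 ≡ 4. → (12, 4)
3P: (12, 4) + (28, 22). λ = (22 - 4)/(28 - 12) ≡ 18/16 mod 47. 16⁻¹ ≡ 3 (mod 47) since 16·3 = 48 ≡ 1, so λ ≡ 7.
  x = λ² - 12 - 28 = 49 - 40 ≡ 9; y = λ·(12 - 9) - 4 ≡ 17. → (9, 17)
4P: (9, 17) + (28, 22). λ = (22 - 17)/(28 - 9) ≡ 5/19 mod 47. 19⁻¹ ≡ 5 (mod 47) since 19·5 = 95 ≡ 1, so λ ≡ 25.
  x = λ² - 9 - 28 = 625 - 37 ≡ 24; y = λ·(9 - 24) - 17 ≡ 31. → (24, 31)
5P: (24, 31) + (28, 22). λ = (22 - 31)/(28 - 24) ≡ 38/4 mod 47. 4⁻¹ ≡ 12 (mod 47) since 4·12 = 48 ≡ 1, so λ ≡ 33.
  x = λ² - 24 - 28 = 1089 - 52 ≡ 3; y = λ·(24 - 3) - 31 ≡ 4. → (3, 4)
6P: (3, 4) + (28, 22). λ = (22 - 4)/(28 - 3) ≡ 18/25 mod 47. 25⁻¹ ≡ 32 (mod 47), so λ ≡ 12.
  x = λ² - 3 - 28 = 144 - 31 ≡ 19; y = λ·(3 - 19) - 4 ≡ 39. → (19, 39)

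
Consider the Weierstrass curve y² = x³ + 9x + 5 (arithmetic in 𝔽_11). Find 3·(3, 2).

Write G = (3, 2).
Repeated addition: build up to 3G.
2G: tangent at (3, 2): λ = (3·3² + 9)/(2·2) ≡ 3/4. 4⁻¹ ≡ 3 (mod 11) since 4·3 = 12 ≡ 1, so λ ≡ 3·3 ≡ 9.
  x = λ² - 3 - 3 = 81 - 6 ≡ 9; y = λ·(3 - 9) - 2 ≡ 10. → (9, 10)
3G: (9, 10) + (3, 2). λ = (2 - 10)/(3 - 9) ≡ 3/5 mod 11. 5⁻¹ ≡ 9 (mod 11), so λ ≡ 5.
  x = λ² - 9 - 3 = 25 - 12 ≡ 2; y = λ·(9 - 2) - 10 ≡ 3. → (2, 3)

(2, 3)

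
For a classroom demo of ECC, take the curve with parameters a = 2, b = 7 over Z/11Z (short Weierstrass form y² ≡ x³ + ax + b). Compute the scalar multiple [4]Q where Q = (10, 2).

Double-and-add on 4 = (100)₂. Start with Q = (10, 2) for the leading 1-bit.
double: tangent at (10, 2): λ = (3·10² + 2)/(2·2) ≡ 5/4. 4⁻¹ ≡ 3 (mod 11) since 4·3 = 12 ≡ 1, so λ ≡ 5·3 ≡ 4.
  x = λ² - 10 - 10 = 16 - 20 ≡ 7; y = λ·(10 - 7) - 2 ≡ 10. → (7, 10)
double: tangent at (7, 10): λ = (3·7² + 2)/(2·10) ≡ 6/9. 9⁻¹ ≡ 5 (mod 11) since 9·5 = 45 ≡ 1, so λ ≡ 6·5 ≡ 8.
  x = λ² - 7 - 7 = 64 - 14 ≡ 6; y = λ·(7 - 6) - 10 ≡ 9. → (6, 9)

(6, 9)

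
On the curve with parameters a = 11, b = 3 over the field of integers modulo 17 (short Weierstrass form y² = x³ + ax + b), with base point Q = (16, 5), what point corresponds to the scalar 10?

Repeated addition: build up to 10Q.
2Q: tangent at (16, 5): λ = (3·16² + 11)/(2·5) ≡ 14/10. 10⁻¹ ≡ 12 (mod 17), so λ ≡ 14·12 ≡ 15.
  x = λ² - 16 - 16 = 225 - 32 ≡ 6; y = λ·(16 - 6) - 5 ≡ 9. → (6, 9)
3Q: (6, 9) + (16, 5). λ = (5 - 9)/(16 - 6) ≡ 13/10 mod 17. 10⁻¹ ≡ 12 (mod 17) since 10·12 = 120 ≡ 1, so λ ≡ 3.
  x = λ² - 6 - 16 = 9 - 22 ≡ 4; y = λ·(6 - 4) - 9 ≡ 14. → (4, 14)
4Q: (4, 14) + (16, 5). λ = (5 - 14)/(16 - 4) ≡ 8/12 mod 17. 12⁻¹ ≡ 10 (mod 17), so λ ≡ 12.
  x = λ² - 4 - 16 = 144 - 20 ≡ 5; y = λ·(4 - 5) - 14 ≡ 8. → (5, 8)
5Q: (5, 8) + (16, 5). λ = (5 - 8)/(16 - 5) ≡ 14/11 mod 17. 11⁻¹ ≡ 14 (mod 17), so λ ≡ 9.
  x = λ² - 5 - 16 = 81 - 21 ≡ 9; y = λ·(5 - 9) - 8 ≡ 7. → (9, 7)
6Q: (9, 7) + (16, 5). λ = (5 - 7)/(16 - 9) ≡ 15/7 mod 17. 7⁻¹ ≡ 5 (mod 17), so λ ≡ 7.
  x = λ² - 9 - 16 = 49 - 25 ≡ 7; y = λ·(9 - 7) - 7 ≡ 7. → (7, 7)
7Q: (7, 7) + (16, 5). λ = (5 - 7)/(16 - 7) ≡ 15/9 mod 17. 9⁻¹ ≡ 2 (mod 17), so λ ≡ 13.
  x = λ² - 7 - 16 = 169 - 23 ≡ 10; y = λ·(7 - 10) - 7 ≡ 5. → (10, 5)
8Q: (10, 5) + (16, 5). λ = (5 - 5)/(16 - 10) ≡ 0/6 mod 17. 6⁻¹ ≡ 3 (mod 17), so λ ≡ 0.
  x = λ² - 10 - 16 = 0 - 26 ≡ 8; y = λ·(10 - 8) - 5 ≡ 12. → (8, 12)
9Q: (8, 12) + (16, 5). λ = (5 - 12)/(16 - 8) ≡ 10/8 mod 17. 8⁻¹ ≡ 15 (mod 17) since 8·15 = 120 ≡ 1, so λ ≡ 14.
  x = λ² - 8 - 16 = 196 - 24 ≡ 2; y = λ·(8 - 2) - 12 ≡ 4. → (2, 4)
10Q: (2, 4) + (16, 5). λ = (5 - 4)/(16 - 2) ≡ 1/14 mod 17. 14⁻¹ ≡ 11 (mod 17), so λ ≡ 11.
  x = λ² - 2 - 16 = 121 - 18 ≡ 1; y = λ·(2 - 1) - 4 ≡ 7. → (1, 7)

(1, 7)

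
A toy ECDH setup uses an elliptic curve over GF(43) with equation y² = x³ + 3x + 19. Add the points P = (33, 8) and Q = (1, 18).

(33, 8) + (1, 18). λ = (18 - 8)/(1 - 33) ≡ 10/11 mod 43. 11⁻¹ ≡ 4 (mod 43) since 11·4 = 44 ≡ 1, so λ ≡ 40.
  x = λ² - 33 - 1 = 1600 - 34 ≡ 18; y = λ·(33 - 18) - 8 ≡ 33. → (18, 33)

(18, 33)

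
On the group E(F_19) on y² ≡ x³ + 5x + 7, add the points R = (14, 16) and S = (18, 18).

(14, 16) + (18, 18). λ = (18 - 16)/(18 - 14) ≡ 2/4 mod 19. 4⁻¹ ≡ 5 (mod 19) since 4·5 = 20 ≡ 1, so λ ≡ 10.
  x = λ² - 14 - 18 = 100 - 32 ≡ 11; y = λ·(14 - 11) - 16 ≡ 14. → (11, 14)

(11, 14)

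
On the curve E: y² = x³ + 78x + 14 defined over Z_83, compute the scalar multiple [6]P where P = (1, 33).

Repeated addition: build up to 6P.
2P: tangent at (1, 33): λ = (3·1² + 78)/(2·33) ≡ 81/66. 66⁻¹ ≡ 39 (mod 83) since 66·39 = 2574 ≡ 1, so λ ≡ 81·39 ≡ 5.
  x = λ² - 1 - 1 = 25 - 2 ≡ 23; y = λ·(1 - 23) - 33 ≡ 23. → (23, 23)
3P: (23, 23) + (1, 33). λ = (33 - 23)/(1 - 23) ≡ 10/61 mod 83. 61⁻¹ ≡ 49 (mod 83), so λ ≡ 75.
  x = λ² - 23 - 1 = 5625 - 24 ≡ 40; y = λ·(23 - 40) - 23 ≡ 30. → (40, 30)
4P: (40, 30) + (1, 33). λ = (33 - 30)/(1 - 40) ≡ 3/44 mod 83. 44⁻¹ ≡ 17 (mod 83), so λ ≡ 51.
  x = λ² - 40 - 1 = 2601 - 41 ≡ 70; y = λ·(40 - 70) - 30 ≡ 17. → (70, 17)
5P: (70, 17) + (1, 33). λ = (33 - 17)/(1 - 70) ≡ 16/14 mod 83. 14⁻¹ ≡ 6 (mod 83) since 14·6 = 84 ≡ 1, so λ ≡ 13.
  x = λ² - 70 - 1 = 169 - 71 ≡ 15; y = λ·(70 - 15) - 17 ≡ 34. → (15, 34)
6P: (15, 34) + (1, 33). λ = (33 - 34)/(1 - 15) ≡ 82/69 mod 83. 69⁻¹ ≡ 77 (mod 83), so λ ≡ 6.
  x = λ² - 15 - 1 = 36 - 16 ≡ 20; y = λ·(15 - 20) - 34 ≡ 19. → (20, 19)

(20, 19)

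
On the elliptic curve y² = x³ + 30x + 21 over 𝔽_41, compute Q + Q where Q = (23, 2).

tangent at (23, 2): λ = (3·23² + 30)/(2·2) ≡ 18/4. 4⁻¹ ≡ 31 (mod 41) since 4·31 = 124 ≡ 1, so λ ≡ 18·31 ≡ 25.
  x = λ² - 23 - 23 = 625 - 46 ≡ 5; y = λ·(23 - 5) - 2 ≡ 38. → (5, 38)

(5, 38)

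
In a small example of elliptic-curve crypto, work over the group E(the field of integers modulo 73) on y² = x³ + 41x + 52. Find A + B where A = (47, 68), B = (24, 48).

(47, 68) + (24, 48). λ = (48 - 68)/(24 - 47) ≡ 53/50 mod 73. 50⁻¹ ≡ 19 (mod 73), so λ ≡ 58.
  x = λ² - 47 - 24 = 3364 - 71 ≡ 8; y = λ·(47 - 8) - 68 ≡ 4. → (8, 4)

(8, 4)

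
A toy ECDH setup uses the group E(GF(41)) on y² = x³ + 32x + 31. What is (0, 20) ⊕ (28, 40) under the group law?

(11, 19)

(0, 20) + (28, 40). λ = (40 - 20)/(28 - 0) ≡ 20/28 mod 41. 28⁻¹ ≡ 22 (mod 41) since 28·22 = 616 ≡ 1, so λ ≡ 30.
  x = λ² - 0 - 28 = 900 - 28 ≡ 11; y = λ·(0 - 11) - 20 ≡ 19. → (11, 19)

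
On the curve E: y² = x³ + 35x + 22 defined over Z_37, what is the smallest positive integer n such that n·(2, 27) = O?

8

2P: tangent at (2, 27): λ = (3·2² + 35)/(2·27) ≡ 10/17. 17⁻¹ ≡ 24 (mod 37), so λ ≡ 10·24 ≡ 18.
  x = λ² - 2 - 2 = 324 - 4 ≡ 24; y = λ·(2 - 24) - 27 ≡ 21. → (24, 21)
3P: (24, 21) + (2, 27). λ = (27 - 21)/(2 - 24) ≡ 6/15 mod 37. 15⁻¹ ≡ 5 (mod 37) since 15·5 = 75 ≡ 1, so λ ≡ 30.
  x = λ² - 24 - 2 = 900 - 26 ≡ 23; y = λ·(24 - 23) - 21 ≡ 9. → (23, 9)
4P: (23, 9) + (2, 27). λ = (27 - 9)/(2 - 23) ≡ 18/16 mod 37. 16⁻¹ ≡ 7 (mod 37), so λ ≡ 15.
  x = λ² - 23 - 2 = 225 - 25 ≡ 15; y = λ·(23 - 15) - 9 ≡ 0. → (15, 0)
5P: (15, 0) + (2, 27). λ = (27 - 0)/(2 - 15) ≡ 27/24 mod 37. 24⁻¹ ≡ 17 (mod 37) since 24·17 = 408 ≡ 1, so λ ≡ 15.
  x = λ² - 15 - 2 = 225 - 17 ≡ 23; y = λ·(15 - 23) - 0 ≡ 28. → (23, 28)
6P: (23, 28) + (2, 27). λ = (27 - 28)/(2 - 23) ≡ 36/16 mod 37. 16⁻¹ ≡ 7 (mod 37) since 16·7 = 112 ≡ 1, so λ ≡ 30.
  x = λ² - 23 - 2 = 900 - 25 ≡ 24; y = λ·(23 - 24) - 28 ≡ 16. → (24, 16)
7P: (24, 16) + (2, 27). λ = (27 - 16)/(2 - 24) ≡ 11/15 mod 37. 15⁻¹ ≡ 5 (mod 37), so λ ≡ 18.
  x = λ² - 24 - 2 = 324 - 26 ≡ 2; y = λ·(24 - 2) - 16 ≡ 10. → (2, 10)
8P: (2, 10) + (2, 27): same x and y₁ ≡ -y₂, so the sum is O.
8P = O, so the order is 8.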